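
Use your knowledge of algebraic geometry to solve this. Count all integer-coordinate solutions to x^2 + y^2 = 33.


Systematically check integer values of x where x^2 <= 33.
For each valid x, check if 33 - x^2 is a perfect square.
Total integer solutions found: 0

0


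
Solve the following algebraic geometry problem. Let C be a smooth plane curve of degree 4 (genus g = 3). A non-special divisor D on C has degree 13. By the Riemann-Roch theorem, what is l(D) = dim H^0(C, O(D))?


First, compute the genus of a smooth plane curve of degree 4:
g = (d-1)(d-2)/2 = (4-1)(4-2)/2 = 3
For a non-special divisor D (i.e., h^1(D) = 0), Riemann-Roch gives:
l(D) = deg(D) - g + 1
Since deg(D) = 13 >= 2g - 1 = 5, D is non-special.
l(D) = 13 - 3 + 1 = 11

11


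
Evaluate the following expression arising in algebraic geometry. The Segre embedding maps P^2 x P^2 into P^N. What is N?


The Segre embedding maps P^m x P^n into P^N via
all products of coordinates from each factor.
N = (m+1)(n+1) - 1
N = (2+1)(2+1) - 1
N = 3*3 - 1
N = 9 - 1 = 8

8


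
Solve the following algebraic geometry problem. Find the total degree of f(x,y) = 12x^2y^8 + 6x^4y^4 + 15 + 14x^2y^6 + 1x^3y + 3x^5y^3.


Examine each term for its total degree (sum of exponents).
  Term '12x^2y^8' has total degree 2+8 = 10.
  Term '6x^4y^4' has total degree 4+4 = 8.
  Term '15' has total degree 0+0 = 0.
  Term '14x^2y^6' has total degree 2+6 = 8.
  Term '1x^3y' has total degree 3+1 = 4.
  Term '3x^5y^3' has total degree 5+3 = 8.
The maximum total degree among all terms is 10.

10


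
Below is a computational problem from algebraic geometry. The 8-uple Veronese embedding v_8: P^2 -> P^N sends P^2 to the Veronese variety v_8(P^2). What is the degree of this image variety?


The Veronese variety v_8(P^2) has degree d^r.
d^r = 8^2 = 64

64


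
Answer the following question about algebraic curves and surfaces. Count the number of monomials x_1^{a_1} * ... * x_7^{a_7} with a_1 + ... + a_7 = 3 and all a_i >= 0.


The number of degree-3 monomials in 7 variables is C(d+n-1, n-1).
= C(3+7-1, 7-1) = C(9, 6)
= 84

84


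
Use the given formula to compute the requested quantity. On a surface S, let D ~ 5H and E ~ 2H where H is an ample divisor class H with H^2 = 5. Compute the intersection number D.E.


Using bilinearity of the intersection pairing on a surface S:
(aH).(bH) = ab * (H.H)
We have H^2 = 5.
D.E = (5H).(2H) = 5*2*5
= 10*5
= 50

50


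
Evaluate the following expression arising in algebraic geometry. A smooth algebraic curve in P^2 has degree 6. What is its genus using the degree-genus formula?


Using the genus formula for smooth plane curves:
g = (d-1)(d-2)/2
g = (6-1)(6-2)/2
g = 5*4/2
g = 20/2 = 10

10


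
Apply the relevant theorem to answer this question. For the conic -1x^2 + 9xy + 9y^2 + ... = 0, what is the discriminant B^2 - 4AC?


The discriminant of a conic Ax^2 + Bxy + Cy^2 + ... = 0 is B^2 - 4AC.
B^2 = 9^2 = 81
4AC = 4*(-1)*9 = -36
Discriminant = 81 + 36 = 117

117


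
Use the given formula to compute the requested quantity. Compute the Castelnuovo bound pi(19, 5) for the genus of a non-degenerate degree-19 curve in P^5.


Castelnuovo's bound: write d - 1 = m(r-1) + epsilon with 0 <= epsilon < r-1.
d - 1 = 19 - 1 = 18
r - 1 = 5 - 1 = 4
18 = 4*4 + 2, so m = 4, epsilon = 2
pi(d, r) = m(m-1)(r-1)/2 + m*epsilon
= 4*3*4/2 + 4*2
= 48/2 + 8
= 24 + 8 = 32

32


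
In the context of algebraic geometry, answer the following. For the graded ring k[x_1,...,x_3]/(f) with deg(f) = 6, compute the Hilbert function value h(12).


For R = k[x_1,...,x_n]/(f) with f homogeneous of degree e:
The Hilbert series is (1 - t^e)/(1 - t)^n.
So h(d) = C(d+n-1, n-1) - C(d-e+n-1, n-1) for d >= e.
With n=3, e=6, d=12:
C(12+3-1, 3-1) = C(14, 2) = 91
C(12-6+3-1, 3-1) = C(8, 2) = 28
h(12) = 91 - 28 = 63

63


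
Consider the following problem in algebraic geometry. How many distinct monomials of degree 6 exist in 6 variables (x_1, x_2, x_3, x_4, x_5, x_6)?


The number of degree-6 monomials in 6 variables is C(d+n-1, n-1).
= C(6+6-1, 6-1) = C(11, 5)
= 462

462


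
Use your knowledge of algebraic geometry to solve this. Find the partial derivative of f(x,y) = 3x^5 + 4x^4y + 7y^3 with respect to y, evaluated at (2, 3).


df/dy = 4*x^4 + 3*7*y^2
At (2,3): 4*2^4 + 3*7*3^2
= 64 + 189
= 253

253


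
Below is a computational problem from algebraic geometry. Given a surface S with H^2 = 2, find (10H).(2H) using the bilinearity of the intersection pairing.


Using bilinearity of the intersection pairing on a surface S:
(aH).(bH) = ab * (H.H)
We have H^2 = 2.
D.E = (10H).(2H) = 10*2*2
= 20*2
= 40

40


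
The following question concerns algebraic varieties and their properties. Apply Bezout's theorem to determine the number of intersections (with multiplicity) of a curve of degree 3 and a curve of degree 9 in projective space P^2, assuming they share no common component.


Bezout's theorem states the intersection count equals the product of degrees.
Intersection count = 3 * 9 = 27

27


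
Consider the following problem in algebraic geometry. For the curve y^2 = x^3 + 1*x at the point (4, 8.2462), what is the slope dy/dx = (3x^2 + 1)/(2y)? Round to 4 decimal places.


Using implicit differentiation of y^2 = x^3 + 1*x:
2y * dy/dx = 3x^2 + 1
dy/dx = (3x^2 + 1)/(2y)
Numerator: 3*4^2 + 1 = 49
Denominator: 2*8.2462 = 16.4924
dy/dx = 49/16.4924 = 2.9711

2.9711


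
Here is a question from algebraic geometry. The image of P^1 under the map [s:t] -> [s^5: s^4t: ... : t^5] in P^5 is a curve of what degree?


The rational normal curve in P^5 is the image of P^1 under the 5-uple Veronese.
A general hyperplane in P^5 pulls back to a degree-5 form on P^1, which has 5 zeros,
so the curve meets a general hyperplane in 5 points. Degree = 5.

5


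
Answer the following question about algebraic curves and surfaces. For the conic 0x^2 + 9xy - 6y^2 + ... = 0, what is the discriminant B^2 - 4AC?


The discriminant of a conic Ax^2 + Bxy + Cy^2 + ... = 0 is B^2 - 4AC.
B^2 = 9^2 = 81
4AC = 4*0*(-6) = 0
Discriminant = 81 + 0 = 81

81


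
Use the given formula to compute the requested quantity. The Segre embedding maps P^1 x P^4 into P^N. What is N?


The Segre embedding maps P^m x P^n into P^N via
all products of coordinates from each factor.
N = (m+1)(n+1) - 1
N = (1+1)(4+1) - 1
N = 2*5 - 1
N = 10 - 1 = 9

9


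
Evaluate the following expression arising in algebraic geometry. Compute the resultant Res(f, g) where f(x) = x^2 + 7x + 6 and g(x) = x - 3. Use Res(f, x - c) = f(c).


For Res(f, x - c), we evaluate f at x = c.
f(3) = 3^2 + 7*3 + 6
= 9 + 21 + 6
= 30 + 6 = 36
Res(f, g) = 36

36


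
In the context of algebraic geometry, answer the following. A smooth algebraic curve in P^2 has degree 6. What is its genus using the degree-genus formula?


Using the genus formula for smooth plane curves:
g = (d-1)(d-2)/2
g = (6-1)(6-2)/2
g = 5*4/2
g = 20/2 = 10

10


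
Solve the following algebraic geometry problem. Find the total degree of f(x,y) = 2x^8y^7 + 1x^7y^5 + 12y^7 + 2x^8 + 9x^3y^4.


Examine each term for its total degree (sum of exponents).
  Term '2x^8y^7' has total degree 8+7 = 15.
  Term '1x^7y^5' has total degree 7+5 = 12.
  Term '12y^7' has total degree 0+7 = 7.
  Term '2x^8' has total degree 8+0 = 8.
  Term '9x^3y^4' has total degree 3+4 = 7.
The maximum total degree among all terms is 15.

15


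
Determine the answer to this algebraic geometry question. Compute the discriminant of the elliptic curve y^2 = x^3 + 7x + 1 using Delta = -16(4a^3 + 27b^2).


Compute each component:
4a^3 = 4*7^3 = 4*343 = 1372
27b^2 = 27*1^2 = 27*1 = 27
4a^3 + 27b^2 = 1372 + 27 = 1399
Delta = -16*1399 = -22384

-22384


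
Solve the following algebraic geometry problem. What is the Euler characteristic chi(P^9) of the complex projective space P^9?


The complex projective space P^9 has one cell in each even real dimension 0, 2, ..., 18.
The cohomology groups are H^{2k}(P^9) = Z for k = 0,...,9, and 0 otherwise.
Euler characteristic = sum of Betti numbers = 1 per even-dimensional cohomology group.
chi(P^9) = 9 + 1 = 10

10


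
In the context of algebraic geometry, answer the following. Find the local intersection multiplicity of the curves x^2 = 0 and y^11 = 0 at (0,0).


The intersection multiplicity of V(x^a) and V(y^b) at the origin is:
I(O; V(x^2), V(y^11)) = dim_k(k[x,y]/(x^2, y^11))
A basis for k[x,y]/(x^2, y^11) is the set of monomials x^i * y^j
where 0 <= i < 2 and 0 <= j < 11.
The number of such monomials is 2 * 11 = 22

22


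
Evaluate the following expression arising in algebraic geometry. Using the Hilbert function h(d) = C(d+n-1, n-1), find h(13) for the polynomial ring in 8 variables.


The Hilbert function for the polynomial ring in 8 variables is:
h(d) = C(d+n-1, n-1)
h(13) = C(13+8-1, 8-1) = C(20, 7)
= 20! / (7! * 13!)
= 77520

77520


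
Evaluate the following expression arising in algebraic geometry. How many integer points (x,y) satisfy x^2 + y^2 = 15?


Systematically check integer values of x where x^2 <= 15.
For each valid x, check if 15 - x^2 is a perfect square.
Total integer solutions found: 0

0


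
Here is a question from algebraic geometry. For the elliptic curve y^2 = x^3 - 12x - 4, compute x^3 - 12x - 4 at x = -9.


Compute x^3 - 12x - 4 at x = -9:
x^3 = (-9)^3 = -729
(-12)*x = (-12)*(-9) = 108
Sum: -729 + 108 - 4 = -625

-625


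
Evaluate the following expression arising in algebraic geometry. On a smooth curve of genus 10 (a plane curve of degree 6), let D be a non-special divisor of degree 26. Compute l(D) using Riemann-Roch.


First, compute the genus of a smooth plane curve of degree 6:
g = (d-1)(d-2)/2 = (6-1)(6-2)/2 = 10
For a non-special divisor D (i.e., h^1(D) = 0), Riemann-Roch gives:
l(D) = deg(D) - g + 1
Since deg(D) = 26 >= 2g - 1 = 19, D is non-special.
l(D) = 26 - 10 + 1 = 17

17


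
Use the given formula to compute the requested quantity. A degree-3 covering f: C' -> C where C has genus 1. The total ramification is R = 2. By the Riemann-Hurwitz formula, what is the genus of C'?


Riemann-Hurwitz formula: 2g' - 2 = d(2g - 2) + R
Given: d = 3, g = 1, R = 2
2g' - 2 = 3*(2*1 - 2) + 2
2g' - 2 = 3*0 + 2
2g' - 2 = 0 + 2 = 2
2g' = 4
g' = 2

2


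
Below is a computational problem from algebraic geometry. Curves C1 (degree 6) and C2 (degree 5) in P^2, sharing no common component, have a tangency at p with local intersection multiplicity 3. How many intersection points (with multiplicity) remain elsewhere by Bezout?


By Bezout's theorem, the total intersection number is d1 * d2.
Total = 6 * 5 = 30
Intersection multiplicity at p = 3
Remaining intersections = 30 - 3 = 27

27


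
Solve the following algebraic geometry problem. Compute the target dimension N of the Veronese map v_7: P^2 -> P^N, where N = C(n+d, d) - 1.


The Veronese embedding v_d: P^n -> P^N maps each point to all
degree-d monomials in n+1 homogeneous coordinates.
N = C(n+d, d) - 1
N = C(2+7, 7) - 1
N = C(9, 7) - 1
C(9, 7) = 36
N = 36 - 1 = 35

35


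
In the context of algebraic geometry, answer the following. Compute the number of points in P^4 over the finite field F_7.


P^4(F_7) has (q^(n+1) - 1)/(q - 1) points.
= 7^4 + 7^3 + 7^2 + 7^1 + 7^0
= 2401 + 343 + 49 + 7 + 1
= 2801

2801


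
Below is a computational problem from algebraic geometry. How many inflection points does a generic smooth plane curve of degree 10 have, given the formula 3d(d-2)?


For a general smooth plane curve C of degree d, the inflection points are
the intersection of C with its Hessian curve, which has degree 3(d-2).
By Bezout, the total intersection number is d * 3(d-2) = 10 * 24 = 240.
For a general curve every flex is ordinary, so each contributes
multiplicity 1 to C·Hess(C), and the number of distinct inflection
points is 3d(d-2).
Inflection points = 3*10*(10-2) = 3*10*8 = 240

240


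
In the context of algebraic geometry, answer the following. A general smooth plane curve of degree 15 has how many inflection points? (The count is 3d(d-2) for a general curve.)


For a general smooth plane curve C of degree d, the inflection points are
the intersection of C with its Hessian curve, which has degree 3(d-2).
By Bezout, the total intersection number is d * 3(d-2) = 15 * 39 = 585.
For a general curve every flex is ordinary, so each contributes
multiplicity 1 to C·Hess(C), and the number of distinct inflection
points is 3d(d-2).
Inflection points = 3*15*(15-2) = 3*15*13 = 585

585


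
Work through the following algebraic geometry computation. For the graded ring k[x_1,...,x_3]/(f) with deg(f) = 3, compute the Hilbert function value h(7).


For R = k[x_1,...,x_n]/(f) with f homogeneous of degree e:
The Hilbert series is (1 - t^e)/(1 - t)^n.
So h(d) = C(d+n-1, n-1) - C(d-e+n-1, n-1) for d >= e.
With n=3, e=3, d=7:
C(7+3-1, 3-1) = C(9, 2) = 36
C(7-3+3-1, 3-1) = C(6, 2) = 15
h(7) = 36 - 15 = 21

21


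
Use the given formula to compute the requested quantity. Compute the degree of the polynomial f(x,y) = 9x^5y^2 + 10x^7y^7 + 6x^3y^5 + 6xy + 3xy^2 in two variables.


Examine each term for its total degree (sum of exponents).
  Term '9x^5y^2' has total degree 5+2 = 7.
  Term '10x^7y^7' has total degree 7+7 = 14.
  Term '6x^3y^5' has total degree 3+5 = 8.
  Term '6xy' has total degree 1+1 = 2.
  Term '3xy^2' has total degree 1+2 = 3.
The maximum total degree among all terms is 14.

14


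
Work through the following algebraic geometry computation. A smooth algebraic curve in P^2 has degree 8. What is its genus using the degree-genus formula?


Using the genus formula for smooth plane curves:
g = (d-1)(d-2)/2
g = (8-1)(8-2)/2
g = 7*6/2
g = 42/2 = 21

21


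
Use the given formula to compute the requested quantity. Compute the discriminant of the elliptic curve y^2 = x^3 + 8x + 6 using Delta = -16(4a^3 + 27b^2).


Compute each component:
4a^3 = 4*8^3 = 4*512 = 2048
27b^2 = 27*6^2 = 27*36 = 972
4a^3 + 27b^2 = 2048 + 972 = 3020
Delta = -16*3020 = -48320

-48320


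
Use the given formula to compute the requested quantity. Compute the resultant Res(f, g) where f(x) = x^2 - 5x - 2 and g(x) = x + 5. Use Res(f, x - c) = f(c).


For Res(f, x - c), we evaluate f at x = c.
f(-5) = (-5)^2 - 5*(-5) - 2
= 25 + 25 - 2
= 50 - 2 = 48
Res(f, g) = 48

48


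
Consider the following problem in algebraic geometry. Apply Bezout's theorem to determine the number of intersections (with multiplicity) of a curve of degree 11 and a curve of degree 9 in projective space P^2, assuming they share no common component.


Bezout's theorem states the intersection count equals the product of degrees.
Intersection count = 11 * 9 = 99

99


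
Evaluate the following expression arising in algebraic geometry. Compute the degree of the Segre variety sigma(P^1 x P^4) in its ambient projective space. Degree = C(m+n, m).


The degree of the Segre variety P^1 x P^4 is C(m+n, m).
= C(5, 1)
= 5

5


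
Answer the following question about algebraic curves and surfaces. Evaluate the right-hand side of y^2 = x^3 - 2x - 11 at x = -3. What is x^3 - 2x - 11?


Compute x^3 - 2x - 11 at x = -3:
x^3 = (-3)^3 = -27
(-2)*x = (-2)*(-3) = 6
Sum: -27 + 6 - 11 = -32

-32


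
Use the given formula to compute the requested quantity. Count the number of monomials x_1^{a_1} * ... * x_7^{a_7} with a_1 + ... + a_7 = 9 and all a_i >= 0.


The number of degree-9 monomials in 7 variables is C(d+n-1, n-1).
= C(9+7-1, 7-1) = C(15, 6)
= 5005

5005


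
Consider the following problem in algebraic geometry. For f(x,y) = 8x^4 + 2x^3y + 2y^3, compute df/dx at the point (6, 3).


df/dx = 4*8*x^3 + 3*2*x^2*y
At (6,3): 4*8*6^3 + 3*2*6^2*3
= 6912 + 648
= 7560

7560


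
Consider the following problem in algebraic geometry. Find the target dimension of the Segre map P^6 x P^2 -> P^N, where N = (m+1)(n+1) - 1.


The Segre embedding maps P^m x P^n into P^N via
all products of coordinates from each factor.
N = (m+1)(n+1) - 1
N = (6+1)(2+1) - 1
N = 7*3 - 1
N = 21 - 1 = 20

20


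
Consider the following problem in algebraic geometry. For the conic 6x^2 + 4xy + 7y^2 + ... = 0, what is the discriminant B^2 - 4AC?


The discriminant of a conic Ax^2 + Bxy + Cy^2 + ... = 0 is B^2 - 4AC.
B^2 = 4^2 = 16
4AC = 4*6*7 = 168
Discriminant = 16 - 168 = -152

-152


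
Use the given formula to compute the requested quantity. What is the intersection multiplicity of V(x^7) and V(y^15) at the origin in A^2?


The intersection multiplicity of V(x^a) and V(y^b) at the origin is:
I(O; V(x^7), V(y^15)) = dim_k(k[x,y]/(x^7, y^15))
A basis for k[x,y]/(x^7, y^15) is the set of monomials x^i * y^j
where 0 <= i < 7 and 0 <= j < 15.
The number of such monomials is 7 * 15 = 105

105


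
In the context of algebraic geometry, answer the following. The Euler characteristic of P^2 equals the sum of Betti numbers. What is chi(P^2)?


The complex projective space P^2 has one cell in each even real dimension 0, 2, ..., 4.
The cohomology groups are H^{2k}(P^2) = Z for k = 0,...,2, and 0 otherwise.
Euler characteristic = sum of Betti numbers = 1 per even-dimensional cohomology group.
chi(P^2) = 2 + 1 = 3

3


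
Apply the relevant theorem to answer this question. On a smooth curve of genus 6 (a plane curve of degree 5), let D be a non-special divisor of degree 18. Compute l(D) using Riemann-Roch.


First, compute the genus of a smooth plane curve of degree 5:
g = (d-1)(d-2)/2 = (5-1)(5-2)/2 = 6
For a non-special divisor D (i.e., h^1(D) = 0), Riemann-Roch gives:
l(D) = deg(D) - g + 1
Since deg(D) = 18 >= 2g - 1 = 11, D is non-special.
l(D) = 18 - 6 + 1 = 13

13


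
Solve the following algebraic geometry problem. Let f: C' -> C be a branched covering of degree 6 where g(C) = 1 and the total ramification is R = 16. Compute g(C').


Riemann-Hurwitz formula: 2g' - 2 = d(2g - 2) + R
Given: d = 6, g = 1, R = 16
2g' - 2 = 6*(2*1 - 2) + 16
2g' - 2 = 6*0 + 16
2g' - 2 = 0 + 16 = 16
2g' = 18
g' = 9

9


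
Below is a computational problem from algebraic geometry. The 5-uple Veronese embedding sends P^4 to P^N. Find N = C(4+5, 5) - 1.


The Veronese embedding v_d: P^n -> P^N maps each point to all
degree-d monomials in n+1 homogeneous coordinates.
N = C(n+d, d) - 1
N = C(4+5, 5) - 1
N = C(9, 5) - 1
C(9, 5) = 126
N = 126 - 1 = 125

125


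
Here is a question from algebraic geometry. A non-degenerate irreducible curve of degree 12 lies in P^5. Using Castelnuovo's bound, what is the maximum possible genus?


Castelnuovo's bound: write d - 1 = m(r-1) + epsilon with 0 <= epsilon < r-1.
d - 1 = 12 - 1 = 11
r - 1 = 5 - 1 = 4
11 = 2*4 + 3, so m = 2, epsilon = 3
pi(d, r) = m(m-1)(r-1)/2 + m*epsilon
= 2*1*4/2 + 2*3
= 8/2 + 6
= 4 + 6 = 10

10


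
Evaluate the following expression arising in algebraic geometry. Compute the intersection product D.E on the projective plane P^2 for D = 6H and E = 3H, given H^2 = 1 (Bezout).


Using bilinearity of the intersection pairing on the projective plane P^2:
(aH).(bH) = ab * (H.H)
We have H^2 = 1 (Bezout).
D.E = (6H).(3H) = 6*3*1
= 18*1
= 18

18


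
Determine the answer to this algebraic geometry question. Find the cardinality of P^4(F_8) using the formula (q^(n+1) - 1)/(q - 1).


P^4(F_8) has (q^(n+1) - 1)/(q - 1) points.
= 8^4 + 8^3 + 8^2 + 8^1 + 8^0
= 4096 + 512 + 64 + 8 + 1
= 4681

4681


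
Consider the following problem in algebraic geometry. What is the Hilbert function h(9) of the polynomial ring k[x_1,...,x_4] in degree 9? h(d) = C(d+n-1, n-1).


The Hilbert function for the polynomial ring in 4 variables is:
h(d) = C(d+n-1, n-1)
h(9) = C(9+4-1, 4-1) = C(12, 3)
= 12! / (3! * 9!)
= 220

220


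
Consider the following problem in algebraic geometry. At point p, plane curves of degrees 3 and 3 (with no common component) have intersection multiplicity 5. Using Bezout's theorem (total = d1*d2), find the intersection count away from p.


By Bezout's theorem, the total intersection number is d1 * d2.
Total = 3 * 3 = 9
Intersection multiplicity at p = 5
Remaining intersections = 9 - 5 = 4

4


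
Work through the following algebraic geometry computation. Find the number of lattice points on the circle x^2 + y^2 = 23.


Systematically check integer values of x where x^2 <= 23.
For each valid x, check if 23 - x^2 is a perfect square.
Total integer solutions found: 0

0


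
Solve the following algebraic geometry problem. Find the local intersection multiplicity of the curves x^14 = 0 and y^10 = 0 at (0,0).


The intersection multiplicity of V(x^a) and V(y^b) at the origin is:
I(O; V(x^14), V(y^10)) = dim_k(k[x,y]/(x^14, y^10))
A basis for k[x,y]/(x^14, y^10) is the set of monomials x^i * y^j
where 0 <= i < 14 and 0 <= j < 10.
The number of such monomials is 14 * 10 = 140

140


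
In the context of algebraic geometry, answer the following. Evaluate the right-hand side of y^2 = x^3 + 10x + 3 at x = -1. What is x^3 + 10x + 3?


Compute x^3 + 10x + 3 at x = -1:
x^3 = (-1)^3 = -1
10*x = 10*(-1) = -10
Sum: -1 - 10 + 3 = -8

-8


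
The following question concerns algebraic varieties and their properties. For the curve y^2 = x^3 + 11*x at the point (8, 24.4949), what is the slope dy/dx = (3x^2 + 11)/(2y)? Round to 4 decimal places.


Using implicit differentiation of y^2 = x^3 + 11*x:
2y * dy/dx = 3x^2 + 11
dy/dx = (3x^2 + 11)/(2y)
Numerator: 3*8^2 + 11 = 203
Denominator: 2*24.4949 = 48.9898
dy/dx = 203/48.9898 = 4.1437

4.1437


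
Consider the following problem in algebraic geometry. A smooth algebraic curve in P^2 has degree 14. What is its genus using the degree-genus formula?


Using the genus formula for smooth plane curves:
g = (d-1)(d-2)/2
g = (14-1)(14-2)/2
g = 13*12/2
g = 156/2 = 78

78


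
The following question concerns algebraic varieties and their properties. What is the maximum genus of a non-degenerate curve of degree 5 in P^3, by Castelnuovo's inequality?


Castelnuovo's bound: write d - 1 = m(r-1) + epsilon with 0 <= epsilon < r-1.
d - 1 = 5 - 1 = 4
r - 1 = 3 - 1 = 2
4 = 2*2 + 0, so m = 2, epsilon = 0
pi(d, r) = m(m-1)(r-1)/2 + m*epsilon
= 2*1*2/2 + 2*0
= 4/2 + 0
= 2 + 0 = 2

2


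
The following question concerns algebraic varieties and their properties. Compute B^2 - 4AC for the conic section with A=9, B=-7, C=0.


The discriminant of a conic Ax^2 + Bxy + Cy^2 + ... = 0 is B^2 - 4AC.
B^2 = (-7)^2 = 49
4AC = 4*9*0 = 0
Discriminant = 49 + 0 = 49

49


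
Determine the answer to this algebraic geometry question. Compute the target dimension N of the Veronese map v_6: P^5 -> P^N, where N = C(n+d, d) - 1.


The Veronese embedding v_d: P^n -> P^N maps each point to all
degree-d monomials in n+1 homogeneous coordinates.
N = C(n+d, d) - 1
N = C(5+6, 6) - 1
N = C(11, 6) - 1
C(11, 6) = 462
N = 462 - 1 = 461

461


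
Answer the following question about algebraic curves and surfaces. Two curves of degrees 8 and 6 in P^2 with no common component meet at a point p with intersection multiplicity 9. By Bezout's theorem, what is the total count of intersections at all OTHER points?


By Bezout's theorem, the total intersection number is d1 * d2.
Total = 8 * 6 = 48
Intersection multiplicity at p = 9
Remaining intersections = 48 - 9 = 39

39


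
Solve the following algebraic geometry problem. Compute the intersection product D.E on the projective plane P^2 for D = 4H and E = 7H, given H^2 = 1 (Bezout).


Using bilinearity of the intersection pairing on the projective plane P^2:
(aH).(bH) = ab * (H.H)
We have H^2 = 1 (Bezout).
D.E = (4H).(7H) = 4*7*1
= 28*1
= 28

28


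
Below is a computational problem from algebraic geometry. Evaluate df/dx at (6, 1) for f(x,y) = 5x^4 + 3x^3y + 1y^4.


df/dx = 4*5*x^3 + 3*3*x^2*y
At (6,1): 4*5*6^3 + 3*3*6^2*1
= 4320 + 324
= 4644

4644


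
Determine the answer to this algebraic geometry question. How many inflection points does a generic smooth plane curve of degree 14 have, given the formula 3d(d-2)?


For a general smooth plane curve C of degree d, the inflection points are
the intersection of C with its Hessian curve, which has degree 3(d-2).
By Bezout, the total intersection number is d * 3(d-2) = 14 * 36 = 504.
For a general curve every flex is ordinary, so each contributes
multiplicity 1 to C·Hess(C), and the number of distinct inflection
points is 3d(d-2).
Inflection points = 3*14*(14-2) = 3*14*12 = 504

504


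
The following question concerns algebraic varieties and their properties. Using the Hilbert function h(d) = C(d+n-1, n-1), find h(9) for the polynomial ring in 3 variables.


The Hilbert function for the polynomial ring in 3 variables is:
h(d) = C(d+n-1, n-1)
h(9) = C(9+3-1, 3-1) = C(11, 2)
= 11! / (2! * 9!)
= 55

55


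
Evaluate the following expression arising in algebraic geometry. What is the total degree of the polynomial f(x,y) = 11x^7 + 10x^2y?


Examine each term for its total degree (sum of exponents).
  Term '11x^7' has total degree 7+0 = 7.
  Term '10x^2y' has total degree 2+1 = 3.
The maximum total degree among all terms is 7.

7


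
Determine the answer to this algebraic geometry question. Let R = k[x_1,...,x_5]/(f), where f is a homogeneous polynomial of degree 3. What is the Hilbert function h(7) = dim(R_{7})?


For R = k[x_1,...,x_n]/(f) with f homogeneous of degree e:
The Hilbert series is (1 - t^e)/(1 - t)^n.
So h(d) = C(d+n-1, n-1) - C(d-e+n-1, n-1) for d >= e.
With n=5, e=3, d=7:
C(7+5-1, 5-1) = C(11, 4) = 330
C(7-3+5-1, 5-1) = C(8, 4) = 70
h(7) = 330 - 70 = 260

260


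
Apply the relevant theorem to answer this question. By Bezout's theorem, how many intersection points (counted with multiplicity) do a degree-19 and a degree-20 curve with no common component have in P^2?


Bezout's theorem states the intersection count equals the product of degrees.
Intersection count = 19 * 20 = 380

380


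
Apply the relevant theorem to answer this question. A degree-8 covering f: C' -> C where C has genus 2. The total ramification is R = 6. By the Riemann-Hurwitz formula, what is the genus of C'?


Riemann-Hurwitz formula: 2g' - 2 = d(2g - 2) + R
Given: d = 8, g = 2, R = 6
2g' - 2 = 8*(2*2 - 2) + 6
2g' - 2 = 8*2 + 6
2g' - 2 = 16 + 6 = 22
2g' = 24
g' = 12

12


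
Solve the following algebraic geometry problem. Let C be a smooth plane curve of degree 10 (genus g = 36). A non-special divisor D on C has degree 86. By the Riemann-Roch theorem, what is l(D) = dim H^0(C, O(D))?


First, compute the genus of a smooth plane curve of degree 10:
g = (d-1)(d-2)/2 = (10-1)(10-2)/2 = 36
For a non-special divisor D (i.e., h^1(D) = 0), Riemann-Roch gives:
l(D) = deg(D) - g + 1
Since deg(D) = 86 >= 2g - 1 = 71, D is non-special.
l(D) = 86 - 36 + 1 = 51

51


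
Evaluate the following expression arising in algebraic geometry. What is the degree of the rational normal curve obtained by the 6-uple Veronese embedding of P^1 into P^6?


The rational normal curve in P^6 is the image of P^1 under the 6-uple Veronese.
A general hyperplane in P^6 pulls back to a degree-6 form on P^1, which has 6 zeros,
so the curve meets a general hyperplane in 6 points. Degree = 6.

6


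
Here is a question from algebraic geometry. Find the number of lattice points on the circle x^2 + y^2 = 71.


Systematically check integer values of x where x^2 <= 71.
For each valid x, check if 71 - x^2 is a perfect square.
Total integer solutions found: 0

0


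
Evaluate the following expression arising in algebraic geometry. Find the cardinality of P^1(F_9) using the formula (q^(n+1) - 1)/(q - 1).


P^1(F_9) has (q^(n+1) - 1)/(q - 1) points.
= 9^1 + 9^0
= 9 + 1
= 10

10


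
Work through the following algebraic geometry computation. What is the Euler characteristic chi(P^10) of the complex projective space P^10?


The complex projective space P^10 has one cell in each even real dimension 0, 2, ..., 20.
The cohomology groups are H^{2k}(P^10) = Z for k = 0,...,10, and 0 otherwise.
Euler characteristic = sum of Betti numbers = 1 per even-dimensional cohomology group.
chi(P^10) = 10 + 1 = 11

11


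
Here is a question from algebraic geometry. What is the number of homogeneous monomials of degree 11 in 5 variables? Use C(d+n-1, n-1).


The number of degree-11 monomials in 5 variables is C(d+n-1, n-1).
= C(11+5-1, 5-1) = C(15, 4)
= 1365

1365


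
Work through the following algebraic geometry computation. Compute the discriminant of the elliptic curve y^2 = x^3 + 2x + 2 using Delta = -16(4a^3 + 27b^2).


Compute each component:
4a^3 = 4*2^3 = 4*8 = 32
27b^2 = 27*2^2 = 27*4 = 108
4a^3 + 27b^2 = 32 + 108 = 140
Delta = -16*140 = -2240

-2240


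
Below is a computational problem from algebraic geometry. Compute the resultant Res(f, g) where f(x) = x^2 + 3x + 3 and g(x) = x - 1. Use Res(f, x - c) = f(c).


For Res(f, x - c), we evaluate f at x = c.
f(1) = 1^2 + 3*1 + 3
= 1 + 3 + 3
= 4 + 3 = 7
Res(f, g) = 7

7


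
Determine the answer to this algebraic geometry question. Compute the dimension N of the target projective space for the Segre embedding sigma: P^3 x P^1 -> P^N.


The Segre embedding maps P^m x P^n into P^N via
all products of coordinates from each factor.
N = (m+1)(n+1) - 1
N = (3+1)(1+1) - 1
N = 4*2 - 1
N = 8 - 1 = 7

7


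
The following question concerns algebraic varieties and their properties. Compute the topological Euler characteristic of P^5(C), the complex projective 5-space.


The complex projective space P^5 has one cell in each even real dimension 0, 2, ..., 10.
The cohomology groups are H^{2k}(P^5) = Z for k = 0,...,5, and 0 otherwise.
Euler characteristic = sum of Betti numbers = 1 per even-dimensional cohomology group.
chi(P^5) = 5 + 1 = 6

6


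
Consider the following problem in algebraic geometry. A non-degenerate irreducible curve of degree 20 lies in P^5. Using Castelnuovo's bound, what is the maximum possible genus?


Castelnuovo's bound: write d - 1 = m(r-1) + epsilon with 0 <= epsilon < r-1.
d - 1 = 20 - 1 = 19
r - 1 = 5 - 1 = 4
19 = 4*4 + 3, so m = 4, epsilon = 3
pi(d, r) = m(m-1)(r-1)/2 + m*epsilon
= 4*3*4/2 + 4*3
= 48/2 + 12
= 24 + 12 = 36

36


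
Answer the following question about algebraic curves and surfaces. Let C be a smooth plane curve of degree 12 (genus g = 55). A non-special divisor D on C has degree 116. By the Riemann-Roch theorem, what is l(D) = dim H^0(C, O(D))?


First, compute the genus of a smooth plane curve of degree 12:
g = (d-1)(d-2)/2 = (12-1)(12-2)/2 = 55
For a non-special divisor D (i.e., h^1(D) = 0), Riemann-Roch gives:
l(D) = deg(D) - g + 1
Since deg(D) = 116 >= 2g - 1 = 109, D is non-special.
l(D) = 116 - 55 + 1 = 62

62


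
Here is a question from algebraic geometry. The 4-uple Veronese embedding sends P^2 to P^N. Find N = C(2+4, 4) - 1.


The Veronese embedding v_d: P^n -> P^N maps each point to all
degree-d monomials in n+1 homogeneous coordinates.
N = C(n+d, d) - 1
N = C(2+4, 4) - 1
N = C(6, 4) - 1
C(6, 4) = 15
N = 15 - 1 = 14

14


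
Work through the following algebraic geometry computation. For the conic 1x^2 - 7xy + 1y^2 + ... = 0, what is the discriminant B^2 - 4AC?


The discriminant of a conic Ax^2 + Bxy + Cy^2 + ... = 0 is B^2 - 4AC.
B^2 = (-7)^2 = 49
4AC = 4*1*1 = 4
Discriminant = 49 - 4 = 45

45


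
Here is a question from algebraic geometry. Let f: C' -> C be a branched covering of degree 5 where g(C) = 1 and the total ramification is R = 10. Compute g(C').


Riemann-Hurwitz formula: 2g' - 2 = d(2g - 2) + R
Given: d = 5, g = 1, R = 10
2g' - 2 = 5*(2*1 - 2) + 10
2g' - 2 = 5*0 + 10
2g' - 2 = 0 + 10 = 10
2g' = 12
g' = 6

6


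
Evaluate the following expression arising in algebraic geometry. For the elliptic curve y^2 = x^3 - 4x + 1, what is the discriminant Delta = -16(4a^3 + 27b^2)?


Compute each component:
4a^3 = 4*(-4)^3 = 4*(-64) = -256
27b^2 = 27*1^2 = 27*1 = 27
4a^3 + 27b^2 = -256 + 27 = -229
Delta = -16*(-229) = 3664

3664


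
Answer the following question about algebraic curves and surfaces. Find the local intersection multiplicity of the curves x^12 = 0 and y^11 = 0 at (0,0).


The intersection multiplicity of V(x^a) and V(y^b) at the origin is:
I(O; V(x^12), V(y^11)) = dim_k(k[x,y]/(x^12, y^11))
A basis for k[x,y]/(x^12, y^11) is the set of monomials x^i * y^j
where 0 <= i < 12 and 0 <= j < 11.
The number of such monomials is 12 * 11 = 132

132


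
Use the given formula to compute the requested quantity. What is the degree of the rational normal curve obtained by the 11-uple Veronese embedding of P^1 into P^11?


The rational normal curve in P^11 is the image of P^1 under the 11-uple Veronese.
A general hyperplane in P^11 pulls back to a degree-11 form on P^1, which has 11 zeros,
so the curve meets a general hyperplane in 11 points. Degree = 11.

11


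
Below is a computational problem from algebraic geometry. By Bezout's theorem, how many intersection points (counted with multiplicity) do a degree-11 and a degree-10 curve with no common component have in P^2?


Bezout's theorem states the intersection count equals the product of degrees.
Intersection count = 11 * 10 = 110

110


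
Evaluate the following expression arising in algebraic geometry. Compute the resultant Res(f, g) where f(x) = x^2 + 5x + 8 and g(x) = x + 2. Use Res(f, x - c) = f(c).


For Res(f, x - c), we evaluate f at x = c.
f(-2) = (-2)^2 + 5*(-2) + 8
= 4 - 10 + 8
= -6 + 8 = 2
Res(f, g) = 2

2


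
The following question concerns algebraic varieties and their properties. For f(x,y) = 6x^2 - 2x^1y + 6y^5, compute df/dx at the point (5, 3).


df/dx = 2*6*x^1 + 1*(-2)*x^0*y
At (5,3): 2*6*5^1 + 1*(-2)*5^0*3
= 60 - 6
= 54

54


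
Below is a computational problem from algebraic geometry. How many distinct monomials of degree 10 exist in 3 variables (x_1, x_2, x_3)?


The number of degree-10 monomials in 3 variables is C(d+n-1, n-1).
= C(10+3-1, 3-1) = C(12, 2)
= 66

66


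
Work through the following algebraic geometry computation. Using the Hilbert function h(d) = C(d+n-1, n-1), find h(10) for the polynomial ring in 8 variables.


The Hilbert function for the polynomial ring in 8 variables is:
h(d) = C(d+n-1, n-1)
h(10) = C(10+8-1, 8-1) = C(17, 7)
= 17! / (7! * 10!)
= 19448

19448


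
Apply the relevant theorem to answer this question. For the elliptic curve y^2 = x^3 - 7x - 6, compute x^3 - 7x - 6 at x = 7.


Compute x^3 - 7x - 6 at x = 7:
x^3 = 7^3 = 343
(-7)*x = (-7)*7 = -49
Sum: 343 - 49 - 6 = 288

288


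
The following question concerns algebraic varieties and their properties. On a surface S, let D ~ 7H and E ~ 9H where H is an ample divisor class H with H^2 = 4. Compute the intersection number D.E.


Using bilinearity of the intersection pairing on a surface S:
(aH).(bH) = ab * (H.H)
We have H^2 = 4.
D.E = (7H).(9H) = 7*9*4
= 63*4
= 252

252


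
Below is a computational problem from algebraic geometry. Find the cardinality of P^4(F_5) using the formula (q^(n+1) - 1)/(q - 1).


P^4(F_5) has (q^(n+1) - 1)/(q - 1) points.
= 5^4 + 5^3 + 5^2 + 5^1 + 5^0
= 625 + 125 + 25 + 5 + 1
= 781

781


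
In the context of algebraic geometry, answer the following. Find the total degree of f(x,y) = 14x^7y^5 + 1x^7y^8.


Examine each term for its total degree (sum of exponents).
  Term '14x^7y^5' has total degree 7+5 = 12.
  Term '1x^7y^8' has total degree 7+8 = 15.
The maximum total degree among all terms is 15.

15


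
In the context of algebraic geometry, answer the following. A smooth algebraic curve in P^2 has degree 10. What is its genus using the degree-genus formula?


Using the genus formula for smooth plane curves:
g = (d-1)(d-2)/2
g = (10-1)(10-2)/2
g = 9*8/2
g = 72/2 = 36

36


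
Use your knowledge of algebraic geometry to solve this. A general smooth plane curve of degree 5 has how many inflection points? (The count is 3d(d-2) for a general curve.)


For a general smooth plane curve C of degree d, the inflection points are
the intersection of C with its Hessian curve, which has degree 3(d-2).
By Bezout, the total intersection number is d * 3(d-2) = 5 * 9 = 45.
For a general curve every flex is ordinary, so each contributes
multiplicity 1 to C·Hess(C), and the number of distinct inflection
points is 3d(d-2).
Inflection points = 3*5*(5-2) = 3*5*3 = 45

45


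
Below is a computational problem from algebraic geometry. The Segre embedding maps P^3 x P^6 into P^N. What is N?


The Segre embedding maps P^m x P^n into P^N via
all products of coordinates from each factor.
N = (m+1)(n+1) - 1
N = (3+1)(6+1) - 1
N = 4*7 - 1
N = 28 - 1 = 27

27


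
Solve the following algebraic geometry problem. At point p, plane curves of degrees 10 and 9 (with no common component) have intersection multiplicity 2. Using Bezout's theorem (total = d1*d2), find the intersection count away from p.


By Bezout's theorem, the total intersection number is d1 * d2.
Total = 10 * 9 = 90
Intersection multiplicity at p = 2
Remaining intersections = 90 - 2 = 88

88


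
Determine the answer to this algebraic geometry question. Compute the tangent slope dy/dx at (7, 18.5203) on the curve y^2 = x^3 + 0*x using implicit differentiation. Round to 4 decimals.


Using implicit differentiation of y^2 = x^3 + 0*x:
2y * dy/dx = 3x^2 + 0
dy/dx = (3x^2 + 0)/(2y)
Numerator: 3*7^2 + 0 = 147
Denominator: 2*18.5203 = 37.0406
dy/dx = 147/37.0406 = 3.9686

3.9686


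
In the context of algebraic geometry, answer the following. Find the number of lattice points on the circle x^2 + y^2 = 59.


Systematically check integer values of x where x^2 <= 59.
For each valid x, check if 59 - x^2 is a perfect square.
Total integer solutions found: 0

0


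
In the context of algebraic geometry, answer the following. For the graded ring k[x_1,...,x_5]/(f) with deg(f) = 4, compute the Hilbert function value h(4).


For R = k[x_1,...,x_n]/(f) with f homogeneous of degree e:
The Hilbert series is (1 - t^e)/(1 - t)^n.
So h(d) = C(d+n-1, n-1) - C(d-e+n-1, n-1) for d >= e.
With n=5, e=4, d=4:
C(4+5-1, 5-1) = C(8, 4) = 70
C(4-4+5-1, 5-1) = C(4, 4) = 1
h(4) = 70 - 1 = 69

69


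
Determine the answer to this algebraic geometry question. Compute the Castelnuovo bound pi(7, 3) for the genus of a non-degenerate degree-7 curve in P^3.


Castelnuovo's bound: write d - 1 = m(r-1) + epsilon with 0 <= epsilon < r-1.
d - 1 = 7 - 1 = 6
r - 1 = 3 - 1 = 2
6 = 3*2 + 0, so m = 3, epsilon = 0
pi(d, r) = m(m-1)(r-1)/2 + m*epsilon
= 3*2*2/2 + 3*0
= 12/2 + 0
= 6 + 0 = 6

6


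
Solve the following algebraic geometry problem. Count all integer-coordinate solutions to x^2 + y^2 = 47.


Systematically check integer values of x where x^2 <= 47.
For each valid x, check if 47 - x^2 is a perfect square.
Total integer solutions found: 0

0


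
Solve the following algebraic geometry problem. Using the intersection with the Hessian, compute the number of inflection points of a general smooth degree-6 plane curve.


For a general smooth plane curve C of degree d, the inflection points are
the intersection of C with its Hessian curve, which has degree 3(d-2).
By Bezout, the total intersection number is d * 3(d-2) = 6 * 12 = 72.
For a general curve every flex is ordinary, so each contributes
multiplicity 1 to C·Hess(C), and the number of distinct inflection
points is 3d(d-2).
Inflection points = 3*6*(6-2) = 3*6*4 = 72

72


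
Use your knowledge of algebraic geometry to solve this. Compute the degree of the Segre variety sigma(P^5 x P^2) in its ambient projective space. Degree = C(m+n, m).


The degree of the Segre variety P^5 x P^2 is C(m+n, m).
= C(7, 5)
= 21

21


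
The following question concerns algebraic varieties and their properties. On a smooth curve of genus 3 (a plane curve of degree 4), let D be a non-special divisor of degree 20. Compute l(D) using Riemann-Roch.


First, compute the genus of a smooth plane curve of degree 4:
g = (d-1)(d-2)/2 = (4-1)(4-2)/2 = 3
For a non-special divisor D (i.e., h^1(D) = 0), Riemann-Roch gives:
l(D) = deg(D) - g + 1
Since deg(D) = 20 >= 2g - 1 = 5, D is non-special.
l(D) = 20 - 3 + 1 = 18

18
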